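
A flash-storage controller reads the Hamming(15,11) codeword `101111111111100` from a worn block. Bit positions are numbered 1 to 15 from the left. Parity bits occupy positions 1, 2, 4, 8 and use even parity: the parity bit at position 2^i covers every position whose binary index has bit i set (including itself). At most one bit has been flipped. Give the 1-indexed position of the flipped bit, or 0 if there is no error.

s1: b1⊕b3⊕b5⊕b7⊕b9⊕b11⊕b13⊕b15 = 1⊕1⊕1⊕1⊕1⊕1⊕1⊕0 = 1
s2: b2⊕b3⊕b6⊕b7⊕b10⊕b11⊕b14⊕b15 = 0⊕1⊕1⊕1⊕1⊕1⊕0⊕0 = 1
s4: b4⊕b5⊕b6⊕b7⊕b12⊕b13⊕b14⊕b15 = 1⊕1⊕1⊕1⊕1⊕1⊕0⊕0 = 0
s8: b8⊕b9⊕b10⊕b11⊕b12⊕b13⊕b14⊕b15 = 1⊕1⊕1⊕1⊕1⊕1⊕0⊕0 = 0
Syndrome (s8...s1) = 0011 → position 3.

3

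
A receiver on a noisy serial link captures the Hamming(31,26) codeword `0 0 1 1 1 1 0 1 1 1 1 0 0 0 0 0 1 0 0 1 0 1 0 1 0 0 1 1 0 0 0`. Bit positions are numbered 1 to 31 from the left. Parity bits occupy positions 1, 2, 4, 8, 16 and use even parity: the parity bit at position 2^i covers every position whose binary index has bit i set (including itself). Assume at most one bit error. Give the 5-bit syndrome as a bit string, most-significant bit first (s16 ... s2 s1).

s1: b1⊕b3⊕b5⊕b7⊕b9⊕b11⊕b13⊕b15⊕b17⊕b19⊕b21⊕b23⊕b25⊕b27⊕b29⊕b31 = 0⊕1⊕1⊕0⊕1⊕1⊕0⊕0⊕1⊕0⊕0⊕0⊕0⊕1⊕0⊕0 = 0
s2: b2⊕b3⊕b6⊕b7⊕b10⊕b11⊕b14⊕b15⊕b18⊕b19⊕b22⊕b23⊕b26⊕b27⊕b30⊕b31 = 0⊕1⊕1⊕0⊕1⊕1⊕0⊕0⊕0⊕0⊕1⊕0⊕0⊕1⊕0⊕0 = 0
s4: b4⊕b5⊕b6⊕b7⊕b12⊕b13⊕b14⊕b15⊕b20⊕b21⊕b22⊕b23⊕b28⊕b29⊕b30⊕b31 = 1⊕1⊕1⊕0⊕0⊕0⊕0⊕0⊕1⊕0⊕1⊕0⊕1⊕0⊕0⊕0 = 0
s8: b8⊕b9⊕b10⊕b11⊕b12⊕b13⊕b14⊕b15⊕b24⊕b25⊕b26⊕b27⊕b28⊕b29⊕b30⊕b31 = 1⊕1⊕1⊕1⊕0⊕0⊕0⊕0⊕1⊕0⊕0⊕1⊕1⊕0⊕0⊕0 = 1
s16: b16⊕b17⊕b18⊕b19⊕b20⊕b21⊕b22⊕b23⊕b24⊕b25⊕b26⊕b27⊕b28⊕b29⊕b30⊕b31 = 0⊕1⊕0⊕0⊕1⊕0⊕1⊕0⊕1⊕0⊕0⊕1⊕1⊕0⊕0⊕0 = 0
Syndrome (s16...s1) = 01000 → position 8.

01000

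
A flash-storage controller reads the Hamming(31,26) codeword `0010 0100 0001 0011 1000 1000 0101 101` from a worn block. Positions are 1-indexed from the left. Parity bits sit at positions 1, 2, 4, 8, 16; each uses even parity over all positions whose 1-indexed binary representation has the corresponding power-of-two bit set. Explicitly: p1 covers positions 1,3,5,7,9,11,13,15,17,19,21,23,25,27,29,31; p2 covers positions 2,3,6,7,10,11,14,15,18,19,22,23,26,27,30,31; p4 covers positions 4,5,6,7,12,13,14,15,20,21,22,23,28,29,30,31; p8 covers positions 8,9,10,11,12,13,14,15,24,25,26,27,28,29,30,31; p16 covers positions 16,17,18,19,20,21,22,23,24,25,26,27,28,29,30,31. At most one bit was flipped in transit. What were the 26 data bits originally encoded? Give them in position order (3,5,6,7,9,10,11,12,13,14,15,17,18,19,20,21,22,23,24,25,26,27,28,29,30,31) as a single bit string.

10100001001100011000101101

s1: b1⊕b3⊕b5⊕b7⊕b9⊕b11⊕b13⊕b15⊕b17⊕b19⊕b21⊕b23⊕b25⊕b27⊕b29⊕b31 = 0⊕1⊕0⊕0⊕0⊕0⊕0⊕1⊕1⊕0⊕1⊕0⊕0⊕0⊕1⊕1 = 0
s2: b2⊕b3⊕b6⊕b7⊕b10⊕b11⊕b14⊕b15⊕b18⊕b19⊕b22⊕b23⊕b26⊕b27⊕b30⊕b31 = 0⊕1⊕1⊕0⊕0⊕0⊕0⊕1⊕0⊕0⊕0⊕0⊕1⊕0⊕0⊕1 = 1
s4: b4⊕b5⊕b6⊕b7⊕b12⊕b13⊕b14⊕b15⊕b20⊕b21⊕b22⊕b23⊕b28⊕b29⊕b30⊕b31 = 0⊕0⊕1⊕0⊕1⊕0⊕0⊕1⊕0⊕1⊕0⊕0⊕1⊕1⊕0⊕1 = 1
s8: b8⊕b9⊕b10⊕b11⊕b12⊕b13⊕b14⊕b15⊕b24⊕b25⊕b26⊕b27⊕b28⊕b29⊕b30⊕b31 = 0⊕0⊕0⊕0⊕1⊕0⊕0⊕1⊕0⊕0⊕1⊕0⊕1⊕1⊕0⊕1 = 0
s16: b16⊕b17⊕b18⊕b19⊕b20⊕b21⊕b22⊕b23⊕b24⊕b25⊕b26⊕b27⊕b28⊕b29⊕b30⊕b31 = 1⊕1⊕0⊕0⊕0⊕1⊕0⊕0⊕0⊕0⊕1⊕0⊕1⊕1⊕0⊕1 = 1
Syndrome (s16...s1) = 10110 → position 22.
Flip bit 22: corrected codeword = 0010010000010011100011000101101
Data bits at positions 3,5,6,7,9,10,11,12,13,14,15,17,18,19,20,21,22,23,24,25,26,27,28,29,30,31: 10100001001100011000101101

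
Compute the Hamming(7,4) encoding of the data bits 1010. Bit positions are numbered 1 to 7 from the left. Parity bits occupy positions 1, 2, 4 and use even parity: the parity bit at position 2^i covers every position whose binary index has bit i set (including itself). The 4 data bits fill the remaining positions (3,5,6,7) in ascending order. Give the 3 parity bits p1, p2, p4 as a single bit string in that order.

101

Place data bits at non-power-of-two positions: b3=1, b5=0, b6=1, b7=0.
p1 = XOR of data positions {3,5,7} = 1⊕0⊕0 = 1
p2 = XOR of data positions {3,6,7} = 1⊕1⊕0 = 0
p4 = XOR of data positions {5,6,7} = 0⊕1⊕0 = 1
Parity bits p1,p2,p4 = 101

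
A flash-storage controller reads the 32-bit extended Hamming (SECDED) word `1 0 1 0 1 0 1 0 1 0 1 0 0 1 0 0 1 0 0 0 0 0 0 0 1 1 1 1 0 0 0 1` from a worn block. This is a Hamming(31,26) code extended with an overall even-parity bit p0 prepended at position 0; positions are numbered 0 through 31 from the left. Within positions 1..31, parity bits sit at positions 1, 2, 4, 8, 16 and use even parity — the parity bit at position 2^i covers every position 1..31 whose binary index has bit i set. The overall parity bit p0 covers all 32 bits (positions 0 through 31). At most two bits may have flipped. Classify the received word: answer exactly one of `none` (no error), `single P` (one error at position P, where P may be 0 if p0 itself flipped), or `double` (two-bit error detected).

s1: b1⊕b3⊕b5⊕b7⊕b9⊕b11⊕b13⊕b15⊕b17⊕b19⊕b21⊕b23⊕b25⊕b27⊕b29⊕b31 = 0⊕0⊕0⊕0⊕0⊕0⊕1⊕0⊕0⊕0⊕0⊕0⊕1⊕1⊕0⊕1 = 0
s2: b2⊕b3⊕b6⊕b7⊕b10⊕b11⊕b14⊕b15⊕b18⊕b19⊕b22⊕b23⊕b26⊕b27⊕b30⊕b31 = 1⊕0⊕1⊕0⊕1⊕0⊕0⊕0⊕0⊕0⊕0⊕0⊕1⊕1⊕0⊕1 = 0
s4: b4⊕b5⊕b6⊕b7⊕b12⊕b13⊕b14⊕b15⊕b20⊕b21⊕b22⊕b23⊕b28⊕b29⊕b30⊕b31 = 1⊕0⊕1⊕0⊕0⊕1⊕0⊕0⊕0⊕0⊕0⊕0⊕0⊕0⊕0⊕1 = 0
s8: b8⊕b9⊕b10⊕b11⊕b12⊕b13⊕b14⊕b15⊕b24⊕b25⊕b26⊕b27⊕b28⊕b29⊕b30⊕b31 = 1⊕0⊕1⊕0⊕0⊕1⊕0⊕0⊕1⊕1⊕1⊕1⊕0⊕0⊕0⊕1 = 0
s16: b16⊕b17⊕b18⊕b19⊕b20⊕b21⊕b22⊕b23⊕b24⊕b25⊕b26⊕b27⊕b28⊕b29⊕b30⊕b31 = 1⊕0⊕0⊕0⊕0⊕0⊕0⊕0⊕1⊕1⊕1⊕1⊕0⊕0⊕0⊕1 = 0
Syndrome (s16...s1) = 00000 → position 0 (no error).
Overall parity (XOR of all 32 bits, including p0): 1⊕0⊕1⊕0⊕1⊕0⊕1⊕0⊕1⊕0⊕1⊕0⊕0⊕1⊕0⊕0⊕1⊕0⊕0⊕0⊕0⊕0⊕0⊕0⊕1⊕1⊕1⊕1⊕0⊕0⊕0⊕1 = 1
Overall=1, syndrome position=0 → single-bit error at position 0.

single 0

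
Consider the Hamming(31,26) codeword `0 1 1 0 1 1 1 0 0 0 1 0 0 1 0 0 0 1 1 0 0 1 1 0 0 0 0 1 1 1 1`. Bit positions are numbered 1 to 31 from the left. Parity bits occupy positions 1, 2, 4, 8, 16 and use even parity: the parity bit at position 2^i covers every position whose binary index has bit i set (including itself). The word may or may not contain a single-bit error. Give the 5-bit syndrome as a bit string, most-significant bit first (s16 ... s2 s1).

00000

s1: b1⊕b3⊕b5⊕b7⊕b9⊕b11⊕b13⊕b15⊕b17⊕b19⊕b21⊕b23⊕b25⊕b27⊕b29⊕b31 = 0⊕1⊕1⊕1⊕0⊕1⊕0⊕0⊕0⊕1⊕0⊕1⊕0⊕0⊕1⊕1 = 0
s2: b2⊕b3⊕b6⊕b7⊕b10⊕b11⊕b14⊕b15⊕b18⊕b19⊕b22⊕b23⊕b26⊕b27⊕b30⊕b31 = 1⊕1⊕1⊕1⊕0⊕1⊕1⊕0⊕1⊕1⊕1⊕1⊕0⊕0⊕1⊕1 = 0
s4: b4⊕b5⊕b6⊕b7⊕b12⊕b13⊕b14⊕b15⊕b20⊕b21⊕b22⊕b23⊕b28⊕b29⊕b30⊕b31 = 0⊕1⊕1⊕1⊕0⊕0⊕1⊕0⊕0⊕0⊕1⊕1⊕1⊕1⊕1⊕1 = 0
s8: b8⊕b9⊕b10⊕b11⊕b12⊕b13⊕b14⊕b15⊕b24⊕b25⊕b26⊕b27⊕b28⊕b29⊕b30⊕b31 = 0⊕0⊕0⊕1⊕0⊕0⊕1⊕0⊕0⊕0⊕0⊕0⊕1⊕1⊕1⊕1 = 0
s16: b16⊕b17⊕b18⊕b19⊕b20⊕b21⊕b22⊕b23⊕b24⊕b25⊕b26⊕b27⊕b28⊕b29⊕b30⊕b31 = 0⊕0⊕1⊕1⊕0⊕0⊕1⊕1⊕0⊕0⊕0⊕0⊕1⊕1⊕1⊕1 = 0
Syndrome (s16...s1) = 00000 → position 0 (no error).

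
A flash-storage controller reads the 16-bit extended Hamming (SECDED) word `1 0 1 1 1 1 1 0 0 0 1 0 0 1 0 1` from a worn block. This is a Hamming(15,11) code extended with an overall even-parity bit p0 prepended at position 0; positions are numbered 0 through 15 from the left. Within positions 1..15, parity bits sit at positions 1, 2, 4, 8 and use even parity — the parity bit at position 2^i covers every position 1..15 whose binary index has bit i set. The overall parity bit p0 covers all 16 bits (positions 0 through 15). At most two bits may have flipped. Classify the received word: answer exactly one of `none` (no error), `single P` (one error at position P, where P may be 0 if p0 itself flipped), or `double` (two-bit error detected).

single 14

s1: b1⊕b3⊕b5⊕b7⊕b9⊕b11⊕b13⊕b15 = 0⊕1⊕1⊕0⊕0⊕0⊕1⊕1 = 0
s2: b2⊕b3⊕b6⊕b7⊕b10⊕b11⊕b14⊕b15 = 1⊕1⊕1⊕0⊕1⊕0⊕0⊕1 = 1
s4: b4⊕b5⊕b6⊕b7⊕b12⊕b13⊕b14⊕b15 = 1⊕1⊕1⊕0⊕0⊕1⊕0⊕1 = 1
s8: b8⊕b9⊕b10⊕b11⊕b12⊕b13⊕b14⊕b15 = 0⊕0⊕1⊕0⊕0⊕1⊕0⊕1 = 1
Syndrome (s8...s1) = 1110 → position 14.
Overall parity (XOR of all 16 bits, including p0): 1⊕0⊕1⊕1⊕1⊕1⊕1⊕0⊕0⊕0⊕1⊕0⊕0⊕1⊕0⊕1 = 1
Overall=1, syndrome position=14 → single-bit error at position 14.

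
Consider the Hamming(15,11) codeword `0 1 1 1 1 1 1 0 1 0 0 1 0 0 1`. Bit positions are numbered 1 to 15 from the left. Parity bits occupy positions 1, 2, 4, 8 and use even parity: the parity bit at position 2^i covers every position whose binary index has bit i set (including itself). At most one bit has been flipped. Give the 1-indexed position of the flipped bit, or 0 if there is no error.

11

s1: b1⊕b3⊕b5⊕b7⊕b9⊕b11⊕b13⊕b15 = 0⊕1⊕1⊕1⊕1⊕0⊕0⊕1 = 1
s2: b2⊕b3⊕b6⊕b7⊕b10⊕b11⊕b14⊕b15 = 1⊕1⊕1⊕1⊕0⊕0⊕0⊕1 = 1
s4: b4⊕b5⊕b6⊕b7⊕b12⊕b13⊕b14⊕b15 = 1⊕1⊕1⊕1⊕1⊕0⊕0⊕1 = 0
s8: b8⊕b9⊕b10⊕b11⊕b12⊕b13⊕b14⊕b15 = 0⊕1⊕0⊕0⊕1⊕0⊕0⊕1 = 1
Syndrome (s8...s1) = 1011 → position 11.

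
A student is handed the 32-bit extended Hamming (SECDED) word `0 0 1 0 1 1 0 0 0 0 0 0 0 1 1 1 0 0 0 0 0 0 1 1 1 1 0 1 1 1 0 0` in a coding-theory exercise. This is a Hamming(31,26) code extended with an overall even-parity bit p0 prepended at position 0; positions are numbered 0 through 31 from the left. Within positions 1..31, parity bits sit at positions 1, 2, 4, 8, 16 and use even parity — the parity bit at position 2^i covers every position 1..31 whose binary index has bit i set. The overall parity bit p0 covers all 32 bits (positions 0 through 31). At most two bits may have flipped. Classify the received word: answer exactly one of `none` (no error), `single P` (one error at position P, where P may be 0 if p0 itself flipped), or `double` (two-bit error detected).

single 21

s1: b1⊕b3⊕b5⊕b7⊕b9⊕b11⊕b13⊕b15⊕b17⊕b19⊕b21⊕b23⊕b25⊕b27⊕b29⊕b31 = 0⊕0⊕1⊕0⊕0⊕0⊕1⊕1⊕0⊕0⊕0⊕1⊕1⊕1⊕1⊕0 = 1
s2: b2⊕b3⊕b6⊕b7⊕b10⊕b11⊕b14⊕b15⊕b18⊕b19⊕b22⊕b23⊕b26⊕b27⊕b30⊕b31 = 1⊕0⊕0⊕0⊕0⊕0⊕1⊕1⊕0⊕0⊕1⊕1⊕0⊕1⊕0⊕0 = 0
s4: b4⊕b5⊕b6⊕b7⊕b12⊕b13⊕b14⊕b15⊕b20⊕b21⊕b22⊕b23⊕b28⊕b29⊕b30⊕b31 = 1⊕1⊕0⊕0⊕0⊕1⊕1⊕1⊕0⊕0⊕1⊕1⊕1⊕1⊕0⊕0 = 1
s8: b8⊕b9⊕b10⊕b11⊕b12⊕b13⊕b14⊕b15⊕b24⊕b25⊕b26⊕b27⊕b28⊕b29⊕b30⊕b31 = 0⊕0⊕0⊕0⊕0⊕1⊕1⊕1⊕1⊕1⊕0⊕1⊕1⊕1⊕0⊕0 = 0
s16: b16⊕b17⊕b18⊕b19⊕b20⊕b21⊕b22⊕b23⊕b24⊕b25⊕b26⊕b27⊕b28⊕b29⊕b30⊕b31 = 0⊕0⊕0⊕0⊕0⊕0⊕1⊕1⊕1⊕1⊕0⊕1⊕1⊕1⊕0⊕0 = 1
Syndrome (s16...s1) = 10101 → position 21.
Overall parity (XOR of all 32 bits, including p0): 0⊕0⊕1⊕0⊕1⊕1⊕0⊕0⊕0⊕0⊕0⊕0⊕0⊕1⊕1⊕1⊕0⊕0⊕0⊕0⊕0⊕0⊕1⊕1⊕1⊕1⊕0⊕1⊕1⊕1⊕0⊕0 = 1
Overall=1, syndrome position=21 → single-bit error at position 21.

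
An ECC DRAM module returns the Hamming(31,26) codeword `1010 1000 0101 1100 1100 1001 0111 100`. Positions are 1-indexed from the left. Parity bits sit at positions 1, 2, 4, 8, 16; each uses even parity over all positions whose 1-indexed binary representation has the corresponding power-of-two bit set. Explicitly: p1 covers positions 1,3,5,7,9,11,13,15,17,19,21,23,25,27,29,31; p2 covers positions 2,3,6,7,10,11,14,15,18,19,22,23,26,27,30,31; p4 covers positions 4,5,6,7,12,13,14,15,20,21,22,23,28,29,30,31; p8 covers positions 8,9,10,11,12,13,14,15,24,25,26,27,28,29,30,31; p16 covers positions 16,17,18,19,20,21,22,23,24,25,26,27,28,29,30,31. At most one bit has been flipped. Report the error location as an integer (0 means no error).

s1: b1⊕b3⊕b5⊕b7⊕b9⊕b11⊕b13⊕b15⊕b17⊕b19⊕b21⊕b23⊕b25⊕b27⊕b29⊕b31 = 1⊕1⊕1⊕0⊕0⊕0⊕1⊕0⊕1⊕0⊕1⊕0⊕0⊕1⊕1⊕0 = 0
s2: b2⊕b3⊕b6⊕b7⊕b10⊕b11⊕b14⊕b15⊕b18⊕b19⊕b22⊕b23⊕b26⊕b27⊕b30⊕b31 = 0⊕1⊕0⊕0⊕1⊕0⊕1⊕0⊕1⊕0⊕0⊕0⊕1⊕1⊕0⊕0 = 0
s4: b4⊕b5⊕b6⊕b7⊕b12⊕b13⊕b14⊕b15⊕b20⊕b21⊕b22⊕b23⊕b28⊕b29⊕b30⊕b31 = 0⊕1⊕0⊕0⊕1⊕1⊕1⊕0⊕0⊕1⊕0⊕0⊕1⊕1⊕0⊕0 = 1
s8: b8⊕b9⊕b10⊕b11⊕b12⊕b13⊕b14⊕b15⊕b24⊕b25⊕b26⊕b27⊕b28⊕b29⊕b30⊕b31 = 0⊕0⊕1⊕0⊕1⊕1⊕1⊕0⊕1⊕0⊕1⊕1⊕1⊕1⊕0⊕0 = 1
s16: b16⊕b17⊕b18⊕b19⊕b20⊕b21⊕b22⊕b23⊕b24⊕b25⊕b26⊕b27⊕b28⊕b29⊕b30⊕b31 = 0⊕1⊕1⊕0⊕0⊕1⊕0⊕0⊕1⊕0⊕1⊕1⊕1⊕1⊕0⊕0 = 0
Syndrome (s16...s1) = 01100 → position 12.

12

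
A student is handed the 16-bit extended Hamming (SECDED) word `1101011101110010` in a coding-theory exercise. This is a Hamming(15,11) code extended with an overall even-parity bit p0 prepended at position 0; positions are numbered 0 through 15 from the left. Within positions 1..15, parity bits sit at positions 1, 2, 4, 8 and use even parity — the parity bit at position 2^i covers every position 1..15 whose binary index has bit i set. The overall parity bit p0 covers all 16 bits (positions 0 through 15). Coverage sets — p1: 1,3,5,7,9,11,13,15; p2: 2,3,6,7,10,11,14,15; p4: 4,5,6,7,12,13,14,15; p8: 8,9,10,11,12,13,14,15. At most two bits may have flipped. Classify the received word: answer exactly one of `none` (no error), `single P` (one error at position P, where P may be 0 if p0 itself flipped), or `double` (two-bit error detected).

none

s1: b1⊕b3⊕b5⊕b7⊕b9⊕b11⊕b13⊕b15 = 1⊕1⊕1⊕1⊕1⊕1⊕0⊕0 = 0
s2: b2⊕b3⊕b6⊕b7⊕b10⊕b11⊕b14⊕b15 = 0⊕1⊕1⊕1⊕1⊕1⊕1⊕0 = 0
s4: b4⊕b5⊕b6⊕b7⊕b12⊕b13⊕b14⊕b15 = 0⊕1⊕1⊕1⊕0⊕0⊕1⊕0 = 0
s8: b8⊕b9⊕b10⊕b11⊕b12⊕b13⊕b14⊕b15 = 0⊕1⊕1⊕1⊕0⊕0⊕1⊕0 = 0
Syndrome (s8...s1) = 0000 → position 0 (no error).
Overall parity (XOR of all 16 bits, including p0): 1⊕1⊕0⊕1⊕0⊕1⊕1⊕1⊕0⊕1⊕1⊕1⊕0⊕0⊕1⊕0 = 0
Overall=0, syndrome position=0 → no error.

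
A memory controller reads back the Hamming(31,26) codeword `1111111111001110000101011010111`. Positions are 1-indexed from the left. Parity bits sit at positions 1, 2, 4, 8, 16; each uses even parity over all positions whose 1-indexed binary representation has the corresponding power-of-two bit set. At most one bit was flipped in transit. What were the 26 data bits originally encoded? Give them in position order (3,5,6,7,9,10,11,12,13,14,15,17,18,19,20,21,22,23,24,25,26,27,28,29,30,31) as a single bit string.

01111100111000101011010111

s1: b1⊕b3⊕b5⊕b7⊕b9⊕b11⊕b13⊕b15⊕b17⊕b19⊕b21⊕b23⊕b25⊕b27⊕b29⊕b31 = 1⊕1⊕1⊕1⊕1⊕0⊕1⊕1⊕0⊕0⊕0⊕0⊕1⊕1⊕1⊕1 = 1
s2: b2⊕b3⊕b6⊕b7⊕b10⊕b11⊕b14⊕b15⊕b18⊕b19⊕b22⊕b23⊕b26⊕b27⊕b30⊕b31 = 1⊕1⊕1⊕1⊕1⊕0⊕1⊕1⊕0⊕0⊕1⊕0⊕0⊕1⊕1⊕1 = 1
s4: b4⊕b5⊕b6⊕b7⊕b12⊕b13⊕b14⊕b15⊕b20⊕b21⊕b22⊕b23⊕b28⊕b29⊕b30⊕b31 = 1⊕1⊕1⊕1⊕0⊕1⊕1⊕1⊕1⊕0⊕1⊕0⊕0⊕1⊕1⊕1 = 0
s8: b8⊕b9⊕b10⊕b11⊕b12⊕b13⊕b14⊕b15⊕b24⊕b25⊕b26⊕b27⊕b28⊕b29⊕b30⊕b31 = 1⊕1⊕1⊕0⊕0⊕1⊕1⊕1⊕1⊕1⊕0⊕1⊕0⊕1⊕1⊕1 = 0
s16: b16⊕b17⊕b18⊕b19⊕b20⊕b21⊕b22⊕b23⊕b24⊕b25⊕b26⊕b27⊕b28⊕b29⊕b30⊕b31 = 0⊕0⊕0⊕0⊕1⊕0⊕1⊕0⊕1⊕1⊕0⊕1⊕0⊕1⊕1⊕1 = 0
Syndrome (s16...s1) = 00011 → position 3.
Flip bit 3: corrected codeword = 1101111111001110000101011010111
Data bits at positions 3,5,6,7,9,10,11,12,13,14,15,17,18,19,20,21,22,23,24,25,26,27,28,29,30,31: 01111100111000101011010111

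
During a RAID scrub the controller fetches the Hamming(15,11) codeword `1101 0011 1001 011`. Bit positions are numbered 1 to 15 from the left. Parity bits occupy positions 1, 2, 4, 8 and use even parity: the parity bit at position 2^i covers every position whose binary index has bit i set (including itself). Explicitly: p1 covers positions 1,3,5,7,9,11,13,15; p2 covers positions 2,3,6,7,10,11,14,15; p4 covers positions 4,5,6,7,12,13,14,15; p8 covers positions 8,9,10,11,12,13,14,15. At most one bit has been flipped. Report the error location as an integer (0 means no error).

s1: b1⊕b3⊕b5⊕b7⊕b9⊕b11⊕b13⊕b15 = 1⊕0⊕0⊕1⊕1⊕0⊕0⊕1 = 0
s2: b2⊕b3⊕b6⊕b7⊕b10⊕b11⊕b14⊕b15 = 1⊕0⊕0⊕1⊕0⊕0⊕1⊕1 = 0
s4: b4⊕b5⊕b6⊕b7⊕b12⊕b13⊕b14⊕b15 = 1⊕0⊕0⊕1⊕1⊕0⊕1⊕1 = 1
s8: b8⊕b9⊕b10⊕b11⊕b12⊕b13⊕b14⊕b15 = 1⊕1⊕0⊕0⊕1⊕0⊕1⊕1 = 1
Syndrome (s8...s1) = 1100 → position 12.

12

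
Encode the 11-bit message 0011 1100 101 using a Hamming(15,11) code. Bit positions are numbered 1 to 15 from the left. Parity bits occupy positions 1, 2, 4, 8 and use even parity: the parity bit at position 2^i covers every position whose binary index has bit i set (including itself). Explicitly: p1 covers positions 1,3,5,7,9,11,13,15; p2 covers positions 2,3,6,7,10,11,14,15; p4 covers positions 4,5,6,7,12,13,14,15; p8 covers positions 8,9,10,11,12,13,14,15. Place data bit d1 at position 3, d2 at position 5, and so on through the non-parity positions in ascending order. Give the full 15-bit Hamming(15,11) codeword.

000001101100101

Place data bits at non-power-of-two positions: b3=0, b5=0, b6=1, b7=1, b9=1, b10=1, b11=0, b12=0, b13=1, b14=0, b15=1.
p1 = XOR of data positions {3,5,7,9,11,13,15} = 0⊕0⊕1⊕1⊕0⊕1⊕1 = 0
p2 = XOR of data positions {3,6,7,10,11,14,15} = 0⊕1⊕1⊕1⊕0⊕0⊕1 = 0
p4 = XOR of data positions {5,6,7,12,13,14,15} = 0⊕1⊕1⊕0⊕1⊕0⊕1 = 0
p8 = XOR of data positions {9,10,11,12,13,14,15} = 1⊕1⊕0⊕0⊕1⊕0⊕1 = 0
Codeword b1..b15 = 000001101100101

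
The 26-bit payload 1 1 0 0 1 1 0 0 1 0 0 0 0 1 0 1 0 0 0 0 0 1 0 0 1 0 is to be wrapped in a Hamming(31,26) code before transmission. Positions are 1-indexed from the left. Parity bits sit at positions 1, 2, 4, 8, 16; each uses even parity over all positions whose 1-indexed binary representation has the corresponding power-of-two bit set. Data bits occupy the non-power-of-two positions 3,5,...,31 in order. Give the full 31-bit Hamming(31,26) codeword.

1110100111001000001010000010010

Place data bits at non-power-of-two positions: b3=1, b5=1, b6=0, b7=0, b9=1, b10=1, b11=0, b12=0, b13=1, b14=0, b15=0, b17=0, b18=0, b19=1, b20=0, b21=1, b22=0, b23=0, b24=0, b25=0, b26=0, b27=1, b28=0, b29=0, b30=1, b31=0.
p1 = XOR of data positions {3,5,7,9,11,13,15,17,19,21,23,25,27,29,31} = 1⊕1⊕0⊕1⊕0⊕1⊕0⊕0⊕1⊕1⊕0⊕0⊕1⊕0⊕0 = 1
p2 = XOR of data positions {3,6,7,10,11,14,15,18,19,22,23,26,27,30,31} = 1⊕0⊕0⊕1⊕0⊕0⊕0⊕0⊕1⊕0⊕0⊕0⊕1⊕1⊕0 = 1
p4 = XOR of data positions {5,6,7,12,13,14,15,20,21,22,23,28,29,30,31} = 1⊕0⊕0⊕0⊕1⊕0⊕0⊕0⊕1⊕0⊕0⊕0⊕0⊕1⊕0 = 0
p8 = XOR of data positions {9,10,11,12,13,14,15,24,25,26,27,28,29,30,31} = 1⊕1⊕0⊕0⊕1⊕0⊕0⊕0⊕0⊕0⊕1⊕0⊕0⊕1⊕0 = 1
p16 = XOR of data positions {17,18,19,20,21,22,23,24,25,26,27,28,29,30,31} = 0⊕0⊕1⊕0⊕1⊕0⊕0⊕0⊕0⊕0⊕1⊕0⊕0⊕1⊕0 = 0
Codeword b1..b31 = 1110100111001000001010000010010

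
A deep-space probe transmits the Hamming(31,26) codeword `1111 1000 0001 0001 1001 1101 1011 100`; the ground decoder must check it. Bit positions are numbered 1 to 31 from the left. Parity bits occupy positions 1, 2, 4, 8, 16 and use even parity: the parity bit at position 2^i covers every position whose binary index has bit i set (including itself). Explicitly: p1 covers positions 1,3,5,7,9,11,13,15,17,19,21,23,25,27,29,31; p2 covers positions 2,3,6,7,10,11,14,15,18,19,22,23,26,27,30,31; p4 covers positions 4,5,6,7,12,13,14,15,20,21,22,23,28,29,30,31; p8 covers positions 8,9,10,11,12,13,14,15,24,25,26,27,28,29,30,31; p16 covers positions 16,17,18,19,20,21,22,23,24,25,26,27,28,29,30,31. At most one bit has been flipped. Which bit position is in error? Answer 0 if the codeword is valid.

0

s1: b1⊕b3⊕b5⊕b7⊕b9⊕b11⊕b13⊕b15⊕b17⊕b19⊕b21⊕b23⊕b25⊕b27⊕b29⊕b31 = 1⊕1⊕1⊕0⊕0⊕0⊕0⊕0⊕1⊕0⊕1⊕0⊕1⊕1⊕1⊕0 = 0
s2: b2⊕b3⊕b6⊕b7⊕b10⊕b11⊕b14⊕b15⊕b18⊕b19⊕b22⊕b23⊕b26⊕b27⊕b30⊕b31 = 1⊕1⊕0⊕0⊕0⊕0⊕0⊕0⊕0⊕0⊕1⊕0⊕0⊕1⊕0⊕0 = 0
s4: b4⊕b5⊕b6⊕b7⊕b12⊕b13⊕b14⊕b15⊕b20⊕b21⊕b22⊕b23⊕b28⊕b29⊕b30⊕b31 = 1⊕1⊕0⊕0⊕1⊕0⊕0⊕0⊕1⊕1⊕1⊕0⊕1⊕1⊕0⊕0 = 0
s8: b8⊕b9⊕b10⊕b11⊕b12⊕b13⊕b14⊕b15⊕b24⊕b25⊕b26⊕b27⊕b28⊕b29⊕b30⊕b31 = 0⊕0⊕0⊕0⊕1⊕0⊕0⊕0⊕1⊕1⊕0⊕1⊕1⊕1⊕0⊕0 = 0
s16: b16⊕b17⊕b18⊕b19⊕b20⊕b21⊕b22⊕b23⊕b24⊕b25⊕b26⊕b27⊕b28⊕b29⊕b30⊕b31 = 1⊕1⊕0⊕0⊕1⊕1⊕1⊕0⊕1⊕1⊕0⊕1⊕1⊕1⊕0⊕0 = 0
Syndrome (s16...s1) = 00000 → position 0 (no error).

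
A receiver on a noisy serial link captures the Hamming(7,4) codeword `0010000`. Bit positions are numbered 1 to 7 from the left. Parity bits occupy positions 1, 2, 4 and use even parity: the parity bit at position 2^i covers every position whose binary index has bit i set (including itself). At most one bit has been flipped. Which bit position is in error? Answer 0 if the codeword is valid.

s1: b1⊕b3⊕b5⊕b7 = 0⊕1⊕0⊕0 = 1
s2: b2⊕b3⊕b6⊕b7 = 0⊕1⊕0⊕0 = 1
s4: b4⊕b5⊕b6⊕b7 = 0⊕0⊕0⊕0 = 0
Syndrome (s4...s1) = 011 → position 3.

3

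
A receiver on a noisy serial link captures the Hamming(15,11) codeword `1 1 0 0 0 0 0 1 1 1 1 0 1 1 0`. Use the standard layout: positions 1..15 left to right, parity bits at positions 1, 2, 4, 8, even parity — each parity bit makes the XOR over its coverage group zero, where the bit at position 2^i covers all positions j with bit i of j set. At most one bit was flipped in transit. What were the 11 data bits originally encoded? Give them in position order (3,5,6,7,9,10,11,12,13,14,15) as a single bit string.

00001110110

s1: b1⊕b3⊕b5⊕b7⊕b9⊕b11⊕b13⊕b15 = 1⊕0⊕0⊕0⊕1⊕1⊕1⊕0 = 0
s2: b2⊕b3⊕b6⊕b7⊕b10⊕b11⊕b14⊕b15 = 1⊕0⊕0⊕0⊕1⊕1⊕1⊕0 = 0
s4: b4⊕b5⊕b6⊕b7⊕b12⊕b13⊕b14⊕b15 = 0⊕0⊕0⊕0⊕0⊕1⊕1⊕0 = 0
s8: b8⊕b9⊕b10⊕b11⊕b12⊕b13⊕b14⊕b15 = 1⊕1⊕1⊕1⊕0⊕1⊕1⊕0 = 0
Syndrome (s8...s1) = 0000 → position 0 (no error).
No correction needed.
Data bits at positions 3,5,6,7,9,10,11,12,13,14,15: 00001110110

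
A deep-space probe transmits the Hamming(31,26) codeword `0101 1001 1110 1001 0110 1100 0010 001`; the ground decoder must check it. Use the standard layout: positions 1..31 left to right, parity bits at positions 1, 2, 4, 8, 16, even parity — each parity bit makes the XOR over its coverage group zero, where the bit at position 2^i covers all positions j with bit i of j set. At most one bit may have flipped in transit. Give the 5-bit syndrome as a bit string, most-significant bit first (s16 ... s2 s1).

11000

s1: b1⊕b3⊕b5⊕b7⊕b9⊕b11⊕b13⊕b15⊕b17⊕b19⊕b21⊕b23⊕b25⊕b27⊕b29⊕b31 = 0⊕0⊕1⊕0⊕1⊕1⊕1⊕0⊕0⊕1⊕1⊕0⊕0⊕1⊕0⊕1 = 0
s2: b2⊕b3⊕b6⊕b7⊕b10⊕b11⊕b14⊕b15⊕b18⊕b19⊕b22⊕b23⊕b26⊕b27⊕b30⊕b31 = 1⊕0⊕0⊕0⊕1⊕1⊕0⊕0⊕1⊕1⊕1⊕0⊕0⊕1⊕0⊕1 = 0
s4: b4⊕b5⊕b6⊕b7⊕b12⊕b13⊕b14⊕b15⊕b20⊕b21⊕b22⊕b23⊕b28⊕b29⊕b30⊕b31 = 1⊕1⊕0⊕0⊕0⊕1⊕0⊕0⊕0⊕1⊕1⊕0⊕0⊕0⊕0⊕1 = 0
s8: b8⊕b9⊕b10⊕b11⊕b12⊕b13⊕b14⊕b15⊕b24⊕b25⊕b26⊕b27⊕b28⊕b29⊕b30⊕b31 = 1⊕1⊕1⊕1⊕0⊕1⊕0⊕0⊕0⊕0⊕0⊕1⊕0⊕0⊕0⊕1 = 1
s16: b16⊕b17⊕b18⊕b19⊕b20⊕b21⊕b22⊕b23⊕b24⊕b25⊕b26⊕b27⊕b28⊕b29⊕b30⊕b31 = 1⊕0⊕1⊕1⊕0⊕1⊕1⊕0⊕0⊕0⊕0⊕1⊕0⊕0⊕0⊕1 = 1
Syndrome (s16...s1) = 11000 → position 24.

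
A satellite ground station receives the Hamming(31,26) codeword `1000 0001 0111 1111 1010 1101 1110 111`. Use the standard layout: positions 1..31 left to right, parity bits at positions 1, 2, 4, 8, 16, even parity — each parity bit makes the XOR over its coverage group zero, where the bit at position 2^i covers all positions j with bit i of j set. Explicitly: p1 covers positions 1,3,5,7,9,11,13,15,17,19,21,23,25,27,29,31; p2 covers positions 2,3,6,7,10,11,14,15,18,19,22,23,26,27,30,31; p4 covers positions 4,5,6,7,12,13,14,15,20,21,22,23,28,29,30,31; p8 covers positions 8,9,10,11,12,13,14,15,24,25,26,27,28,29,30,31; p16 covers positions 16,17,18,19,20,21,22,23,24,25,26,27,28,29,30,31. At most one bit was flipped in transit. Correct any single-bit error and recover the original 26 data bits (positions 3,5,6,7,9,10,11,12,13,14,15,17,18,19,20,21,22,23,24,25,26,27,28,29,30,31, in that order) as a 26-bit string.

s1: b1⊕b3⊕b5⊕b7⊕b9⊕b11⊕b13⊕b15⊕b17⊕b19⊕b21⊕b23⊕b25⊕b27⊕b29⊕b31 = 1⊕0⊕0⊕0⊕0⊕1⊕1⊕1⊕1⊕1⊕1⊕0⊕1⊕1⊕1⊕1 = 1
s2: b2⊕b3⊕b6⊕b7⊕b10⊕b11⊕b14⊕b15⊕b18⊕b19⊕b22⊕b23⊕b26⊕b27⊕b30⊕b31 = 0⊕0⊕0⊕0⊕1⊕1⊕1⊕1⊕0⊕1⊕1⊕0⊕1⊕1⊕1⊕1 = 0
s4: b4⊕b5⊕b6⊕b7⊕b12⊕b13⊕b14⊕b15⊕b20⊕b21⊕b22⊕b23⊕b28⊕b29⊕b30⊕b31 = 0⊕0⊕0⊕0⊕1⊕1⊕1⊕1⊕0⊕1⊕1⊕0⊕0⊕1⊕1⊕1 = 1
s8: b8⊕b9⊕b10⊕b11⊕b12⊕b13⊕b14⊕b15⊕b24⊕b25⊕b26⊕b27⊕b28⊕b29⊕b30⊕b31 = 1⊕0⊕1⊕1⊕1⊕1⊕1⊕1⊕1⊕1⊕1⊕1⊕0⊕1⊕1⊕1 = 0
s16: b16⊕b17⊕b18⊕b19⊕b20⊕b21⊕b22⊕b23⊕b24⊕b25⊕b26⊕b27⊕b28⊕b29⊕b30⊕b31 = 1⊕1⊕0⊕1⊕0⊕1⊕1⊕0⊕1⊕1⊕1⊕1⊕0⊕1⊕1⊕1 = 0
Syndrome (s16...s1) = 00101 → position 5.
Flip bit 5: corrected codeword = 1000100101111111101011011110111
Data bits at positions 3,5,6,7,9,10,11,12,13,14,15,17,18,19,20,21,22,23,24,25,26,27,28,29,30,31: 01000111111101011011110111

01000111111101011011110111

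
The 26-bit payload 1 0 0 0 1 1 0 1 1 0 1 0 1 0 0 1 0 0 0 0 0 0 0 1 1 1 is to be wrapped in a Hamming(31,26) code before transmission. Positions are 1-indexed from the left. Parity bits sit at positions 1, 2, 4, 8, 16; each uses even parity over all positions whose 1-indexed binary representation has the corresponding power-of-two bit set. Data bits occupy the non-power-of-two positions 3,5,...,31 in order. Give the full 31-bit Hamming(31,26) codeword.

1011000011011011010010000000111

Place data bits at non-power-of-two positions: b3=1, b5=0, b6=0, b7=0, b9=1, b10=1, b11=0, b12=1, b13=1, b14=0, b15=1, b17=0, b18=1, b19=0, b20=0, b21=1, b22=0, b23=0, b24=0, b25=0, b26=0, b27=0, b28=0, b29=1, b30=1, b31=1.
p1 = XOR of data positions {3,5,7,9,11,13,15,17,19,21,23,25,27,29,31} = 1⊕0⊕0⊕1⊕0⊕1⊕1⊕0⊕0⊕1⊕0⊕0⊕0⊕1⊕1 = 1
p2 = XOR of data positions {3,6,7,10,11,14,15,18,19,22,23,26,27,30,31} = 1⊕0⊕0⊕1⊕0⊕0⊕1⊕1⊕0⊕0⊕0⊕0⊕0⊕1⊕1 = 0
p4 = XOR of data positions {5,6,7,12,13,14,15,20,21,22,23,28,29,30,31} = 0⊕0⊕0⊕1⊕1⊕0⊕1⊕0⊕1⊕0⊕0⊕0⊕1⊕1⊕1 = 1
p8 = XOR of data positions {9,10,11,12,13,14,15,24,25,26,27,28,29,30,31} = 1⊕1⊕0⊕1⊕1⊕0⊕1⊕0⊕0⊕0⊕0⊕0⊕1⊕1⊕1 = 0
p16 = XOR of data positions {17,18,19,20,21,22,23,24,25,26,27,28,29,30,31} = 0⊕1⊕0⊕0⊕1⊕0⊕0⊕0⊕0⊕0⊕0⊕0⊕1⊕1⊕1 = 1
Codeword b1..b31 = 1011000011011011010010000000111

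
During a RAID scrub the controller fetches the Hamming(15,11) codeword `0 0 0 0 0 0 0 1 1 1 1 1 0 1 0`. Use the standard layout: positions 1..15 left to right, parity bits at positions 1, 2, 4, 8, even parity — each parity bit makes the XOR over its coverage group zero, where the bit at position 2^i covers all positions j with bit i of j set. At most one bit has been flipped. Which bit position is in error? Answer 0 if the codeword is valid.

2

s1: b1⊕b3⊕b5⊕b7⊕b9⊕b11⊕b13⊕b15 = 0⊕0⊕0⊕0⊕1⊕1⊕0⊕0 = 0
s2: b2⊕b3⊕b6⊕b7⊕b10⊕b11⊕b14⊕b15 = 0⊕0⊕0⊕0⊕1⊕1⊕1⊕0 = 1
s4: b4⊕b5⊕b6⊕b7⊕b12⊕b13⊕b14⊕b15 = 0⊕0⊕0⊕0⊕1⊕0⊕1⊕0 = 0
s8: b8⊕b9⊕b10⊕b11⊕b12⊕b13⊕b14⊕b15 = 1⊕1⊕1⊕1⊕1⊕0⊕1⊕0 = 0
Syndrome (s8...s1) = 0010 → position 2.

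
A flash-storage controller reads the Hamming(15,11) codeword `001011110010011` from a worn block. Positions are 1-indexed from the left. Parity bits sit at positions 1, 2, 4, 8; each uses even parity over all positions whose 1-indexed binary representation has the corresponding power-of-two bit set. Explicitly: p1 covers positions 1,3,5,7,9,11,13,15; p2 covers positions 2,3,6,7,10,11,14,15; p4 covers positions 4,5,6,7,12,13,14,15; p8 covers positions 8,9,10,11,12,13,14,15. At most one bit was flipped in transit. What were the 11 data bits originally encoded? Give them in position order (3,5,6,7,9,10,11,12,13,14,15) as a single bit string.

s1: b1⊕b3⊕b5⊕b7⊕b9⊕b11⊕b13⊕b15 = 0⊕1⊕1⊕1⊕0⊕1⊕0⊕1 = 1
s2: b2⊕b3⊕b6⊕b7⊕b10⊕b11⊕b14⊕b15 = 0⊕1⊕1⊕1⊕0⊕1⊕1⊕1 = 0
s4: b4⊕b5⊕b6⊕b7⊕b12⊕b13⊕b14⊕b15 = 0⊕1⊕1⊕1⊕0⊕0⊕1⊕1 = 1
s8: b8⊕b9⊕b10⊕b11⊕b12⊕b13⊕b14⊕b15 = 1⊕0⊕0⊕1⊕0⊕0⊕1⊕1 = 0
Syndrome (s8...s1) = 0101 → position 5.
Flip bit 5: corrected codeword = 001001110010011
Data bits at positions 3,5,6,7,9,10,11,12,13,14,15: 10110010011

10110010011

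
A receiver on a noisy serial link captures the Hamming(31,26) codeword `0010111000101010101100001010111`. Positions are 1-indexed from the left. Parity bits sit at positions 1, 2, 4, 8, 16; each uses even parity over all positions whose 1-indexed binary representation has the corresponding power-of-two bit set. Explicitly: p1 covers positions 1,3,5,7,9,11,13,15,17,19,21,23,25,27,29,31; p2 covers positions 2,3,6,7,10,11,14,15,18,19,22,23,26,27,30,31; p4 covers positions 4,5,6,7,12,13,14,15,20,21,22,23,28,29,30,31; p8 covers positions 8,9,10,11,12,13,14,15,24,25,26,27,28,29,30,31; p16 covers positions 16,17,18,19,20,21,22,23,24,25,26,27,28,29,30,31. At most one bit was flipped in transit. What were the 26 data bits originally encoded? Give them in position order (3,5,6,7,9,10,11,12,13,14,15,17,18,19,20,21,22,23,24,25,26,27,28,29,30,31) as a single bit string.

11010010101101100001010111

s1: b1⊕b3⊕b5⊕b7⊕b9⊕b11⊕b13⊕b15⊕b17⊕b19⊕b21⊕b23⊕b25⊕b27⊕b29⊕b31 = 0⊕1⊕1⊕1⊕0⊕1⊕1⊕1⊕1⊕1⊕0⊕0⊕1⊕1⊕1⊕1 = 0
s2: b2⊕b3⊕b6⊕b7⊕b10⊕b11⊕b14⊕b15⊕b18⊕b19⊕b22⊕b23⊕b26⊕b27⊕b30⊕b31 = 0⊕1⊕1⊕1⊕0⊕1⊕0⊕1⊕0⊕1⊕0⊕0⊕0⊕1⊕1⊕1 = 1
s4: b4⊕b5⊕b6⊕b7⊕b12⊕b13⊕b14⊕b15⊕b20⊕b21⊕b22⊕b23⊕b28⊕b29⊕b30⊕b31 = 0⊕1⊕1⊕1⊕0⊕1⊕0⊕1⊕1⊕0⊕0⊕0⊕0⊕1⊕1⊕1 = 1
s8: b8⊕b9⊕b10⊕b11⊕b12⊕b13⊕b14⊕b15⊕b24⊕b25⊕b26⊕b27⊕b28⊕b29⊕b30⊕b31 = 0⊕0⊕0⊕1⊕0⊕1⊕0⊕1⊕0⊕1⊕0⊕1⊕0⊕1⊕1⊕1 = 0
s16: b16⊕b17⊕b18⊕b19⊕b20⊕b21⊕b22⊕b23⊕b24⊕b25⊕b26⊕b27⊕b28⊕b29⊕b30⊕b31 = 0⊕1⊕0⊕1⊕1⊕0⊕0⊕0⊕0⊕1⊕0⊕1⊕0⊕1⊕1⊕1 = 0
Syndrome (s16...s1) = 00110 → position 6.
Flip bit 6: corrected codeword = 0010101000101010101100001010111
Data bits at positions 3,5,6,7,9,10,11,12,13,14,15,17,18,19,20,21,22,23,24,25,26,27,28,29,30,31: 11010010101101100001010111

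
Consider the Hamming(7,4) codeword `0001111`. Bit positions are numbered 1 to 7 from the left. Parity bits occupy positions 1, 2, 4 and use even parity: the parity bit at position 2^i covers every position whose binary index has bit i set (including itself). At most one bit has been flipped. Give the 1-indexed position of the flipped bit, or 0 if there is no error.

0

s1: b1⊕b3⊕b5⊕b7 = 0⊕0⊕1⊕1 = 0
s2: b2⊕b3⊕b6⊕b7 = 0⊕0⊕1⊕1 = 0
s4: b4⊕b5⊕b6⊕b7 = 1⊕1⊕1⊕1 = 0
Syndrome (s4...s1) = 000 → position 0 (no error).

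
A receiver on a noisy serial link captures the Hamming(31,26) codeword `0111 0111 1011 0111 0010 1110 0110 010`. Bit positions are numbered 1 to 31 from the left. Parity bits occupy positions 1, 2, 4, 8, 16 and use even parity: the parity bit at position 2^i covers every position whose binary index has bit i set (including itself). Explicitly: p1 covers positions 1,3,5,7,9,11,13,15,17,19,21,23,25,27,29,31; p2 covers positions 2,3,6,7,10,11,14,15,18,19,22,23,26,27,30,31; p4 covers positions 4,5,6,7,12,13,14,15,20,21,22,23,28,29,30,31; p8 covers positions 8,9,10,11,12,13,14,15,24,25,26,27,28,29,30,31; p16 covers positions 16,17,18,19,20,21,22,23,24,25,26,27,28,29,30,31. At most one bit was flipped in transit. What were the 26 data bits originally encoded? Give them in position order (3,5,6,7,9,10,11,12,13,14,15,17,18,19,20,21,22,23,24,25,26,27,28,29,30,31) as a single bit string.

s1: b1⊕b3⊕b5⊕b7⊕b9⊕b11⊕b13⊕b15⊕b17⊕b19⊕b21⊕b23⊕b25⊕b27⊕b29⊕b31 = 0⊕1⊕0⊕1⊕1⊕1⊕0⊕1⊕0⊕1⊕1⊕1⊕0⊕1⊕0⊕0 = 1
s2: b2⊕b3⊕b6⊕b7⊕b10⊕b11⊕b14⊕b15⊕b18⊕b19⊕b22⊕b23⊕b26⊕b27⊕b30⊕b31 = 1⊕1⊕1⊕1⊕0⊕1⊕1⊕1⊕0⊕1⊕1⊕1⊕1⊕1⊕1⊕0 = 1
s4: b4⊕b5⊕b6⊕b7⊕b12⊕b13⊕b14⊕b15⊕b20⊕b21⊕b22⊕b23⊕b28⊕b29⊕b30⊕b31 = 1⊕0⊕1⊕1⊕1⊕0⊕1⊕1⊕0⊕1⊕1⊕1⊕0⊕0⊕1⊕0 = 0
s8: b8⊕b9⊕b10⊕b11⊕b12⊕b13⊕b14⊕b15⊕b24⊕b25⊕b26⊕b27⊕b28⊕b29⊕b30⊕b31 = 1⊕1⊕0⊕1⊕1⊕0⊕1⊕1⊕0⊕0⊕1⊕1⊕0⊕0⊕1⊕0 = 1
s16: b16⊕b17⊕b18⊕b19⊕b20⊕b21⊕b22⊕b23⊕b24⊕b25⊕b26⊕b27⊕b28⊕b29⊕b30⊕b31 = 1⊕0⊕0⊕1⊕0⊕1⊕1⊕1⊕0⊕0⊕1⊕1⊕0⊕0⊕1⊕0 = 0
Syndrome (s16...s1) = 01011 → position 11.
Flip bit 11: corrected codeword = 0111011110010111001011100110010
Data bits at positions 3,5,6,7,9,10,11,12,13,14,15,17,18,19,20,21,22,23,24,25,26,27,28,29,30,31: 10111001011001011100110010

10111001011001011100110010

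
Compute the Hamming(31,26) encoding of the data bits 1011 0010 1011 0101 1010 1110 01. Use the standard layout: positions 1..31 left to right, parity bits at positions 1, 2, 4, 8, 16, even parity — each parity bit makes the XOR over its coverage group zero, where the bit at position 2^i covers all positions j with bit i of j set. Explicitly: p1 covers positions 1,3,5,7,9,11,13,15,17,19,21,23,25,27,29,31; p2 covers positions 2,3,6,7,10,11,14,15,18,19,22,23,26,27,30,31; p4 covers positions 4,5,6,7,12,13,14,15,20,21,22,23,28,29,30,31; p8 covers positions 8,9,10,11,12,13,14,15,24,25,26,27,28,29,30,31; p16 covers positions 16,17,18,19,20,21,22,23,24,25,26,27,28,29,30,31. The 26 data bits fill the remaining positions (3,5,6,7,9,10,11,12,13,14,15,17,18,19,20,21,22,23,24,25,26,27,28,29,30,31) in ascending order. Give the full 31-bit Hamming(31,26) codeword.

0010011000101011101011010111001

Place data bits at non-power-of-two positions: b3=1, b5=0, b6=1, b7=1, b9=0, b10=0, b11=1, b12=0, b13=1, b14=0, b15=1, b17=1, b18=0, b19=1, b20=0, b21=1, b22=1, b23=0, b24=1, b25=0, b26=1, b27=1, b28=1, b29=0, b30=0, b31=1.
p1 = XOR of data positions {3,5,7,9,11,13,15,17,19,21,23,25,27,29,31} = 1⊕0⊕1⊕0⊕1⊕1⊕1⊕1⊕1⊕1⊕0⊕0⊕1⊕0⊕1 = 0
p2 = XOR of data positions {3,6,7,10,11,14,15,18,19,22,23,26,27,30,31} = 1⊕1⊕1⊕0⊕1⊕0⊕1⊕0⊕1⊕1⊕0⊕1⊕1⊕0⊕1 = 0
p4 = XOR of data positions {5,6,7,12,13,14,15,20,21,22,23,28,29,30,31} = 0⊕1⊕1⊕0⊕1⊕0⊕1⊕0⊕1⊕1⊕0⊕1⊕0⊕0⊕1 = 0
p8 = XOR of data positions {9,10,11,12,13,14,15,24,25,26,27,28,29,30,31} = 0⊕0⊕1⊕0⊕1⊕0⊕1⊕1⊕0⊕1⊕1⊕1⊕0⊕0⊕1 = 0
p16 = XOR of data positions {17,18,19,20,21,22,23,24,25,26,27,28,29,30,31} = 1⊕0⊕1⊕0⊕1⊕1⊕0⊕1⊕0⊕1⊕1⊕1⊕0⊕0⊕1 = 1
Codeword b1..b31 = 0010011000101011101011010111001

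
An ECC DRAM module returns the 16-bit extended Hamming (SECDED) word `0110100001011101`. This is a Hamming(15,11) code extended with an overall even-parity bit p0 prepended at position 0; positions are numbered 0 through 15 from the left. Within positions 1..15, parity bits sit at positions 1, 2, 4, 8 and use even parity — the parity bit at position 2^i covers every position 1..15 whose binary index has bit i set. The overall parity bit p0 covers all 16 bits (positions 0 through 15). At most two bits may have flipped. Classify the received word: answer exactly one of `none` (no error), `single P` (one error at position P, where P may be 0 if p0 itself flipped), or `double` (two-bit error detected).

s1: b1⊕b3⊕b5⊕b7⊕b9⊕b11⊕b13⊕b15 = 1⊕0⊕0⊕0⊕1⊕1⊕1⊕1 = 1
s2: b2⊕b3⊕b6⊕b7⊕b10⊕b11⊕b14⊕b15 = 1⊕0⊕0⊕0⊕0⊕1⊕0⊕1 = 1
s4: b4⊕b5⊕b6⊕b7⊕b12⊕b13⊕b14⊕b15 = 1⊕0⊕0⊕0⊕1⊕1⊕0⊕1 = 0
s8: b8⊕b9⊕b10⊕b11⊕b12⊕b13⊕b14⊕b15 = 0⊕1⊕0⊕1⊕1⊕1⊕0⊕1 = 1
Syndrome (s8...s1) = 1011 → position 11.
Overall parity (XOR of all 16 bits, including p0): 0⊕1⊕1⊕0⊕1⊕0⊕0⊕0⊕0⊕1⊕0⊕1⊕1⊕1⊕0⊕1 = 0
Overall=0, syndrome position=11 → double-bit error detected (uncorrectable).

double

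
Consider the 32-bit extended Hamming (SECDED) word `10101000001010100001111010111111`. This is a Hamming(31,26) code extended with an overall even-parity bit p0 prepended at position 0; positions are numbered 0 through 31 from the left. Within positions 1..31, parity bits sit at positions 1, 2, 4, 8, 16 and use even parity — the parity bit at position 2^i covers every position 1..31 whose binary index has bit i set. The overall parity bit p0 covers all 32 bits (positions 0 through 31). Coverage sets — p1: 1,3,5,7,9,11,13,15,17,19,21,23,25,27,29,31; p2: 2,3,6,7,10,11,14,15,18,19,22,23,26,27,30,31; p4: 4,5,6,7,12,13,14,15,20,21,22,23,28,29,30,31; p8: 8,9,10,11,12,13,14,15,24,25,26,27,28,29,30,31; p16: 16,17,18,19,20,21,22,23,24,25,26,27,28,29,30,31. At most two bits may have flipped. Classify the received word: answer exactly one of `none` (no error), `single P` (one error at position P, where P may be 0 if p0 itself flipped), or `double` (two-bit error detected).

s1: b1⊕b3⊕b5⊕b7⊕b9⊕b11⊕b13⊕b15⊕b17⊕b19⊕b21⊕b23⊕b25⊕b27⊕b29⊕b31 = 0⊕0⊕0⊕0⊕0⊕0⊕0⊕0⊕0⊕1⊕1⊕0⊕0⊕1⊕1⊕1 = 1
s2: b2⊕b3⊕b6⊕b7⊕b10⊕b11⊕b14⊕b15⊕b18⊕b19⊕b22⊕b23⊕b26⊕b27⊕b30⊕b31 = 1⊕0⊕0⊕0⊕1⊕0⊕1⊕0⊕0⊕1⊕1⊕0⊕1⊕1⊕1⊕1 = 1
s4: b4⊕b5⊕b6⊕b7⊕b12⊕b13⊕b14⊕b15⊕b20⊕b21⊕b22⊕b23⊕b28⊕b29⊕b30⊕b31 = 1⊕0⊕0⊕0⊕1⊕0⊕1⊕0⊕1⊕1⊕1⊕0⊕1⊕1⊕1⊕1 = 0
s8: b8⊕b9⊕b10⊕b11⊕b12⊕b13⊕b14⊕b15⊕b24⊕b25⊕b26⊕b27⊕b28⊕b29⊕b30⊕b31 = 0⊕0⊕1⊕0⊕1⊕0⊕1⊕0⊕1⊕0⊕1⊕1⊕1⊕1⊕1⊕1 = 0
s16: b16⊕b17⊕b18⊕b19⊕b20⊕b21⊕b22⊕b23⊕b24⊕b25⊕b26⊕b27⊕b28⊕b29⊕b30⊕b31 = 0⊕0⊕0⊕1⊕1⊕1⊕1⊕0⊕1⊕0⊕1⊕1⊕1⊕1⊕1⊕1 = 1
Syndrome (s16...s1) = 10011 → position 19.
Overall parity (XOR of all 32 bits, including p0): 1⊕0⊕1⊕0⊕1⊕0⊕0⊕0⊕0⊕0⊕1⊕0⊕1⊕0⊕1⊕0⊕0⊕0⊕0⊕1⊕1⊕1⊕1⊕0⊕1⊕0⊕1⊕1⊕1⊕1⊕1⊕1 = 1
Overall=1, syndrome position=19 → single-bit error at position 19.

single 19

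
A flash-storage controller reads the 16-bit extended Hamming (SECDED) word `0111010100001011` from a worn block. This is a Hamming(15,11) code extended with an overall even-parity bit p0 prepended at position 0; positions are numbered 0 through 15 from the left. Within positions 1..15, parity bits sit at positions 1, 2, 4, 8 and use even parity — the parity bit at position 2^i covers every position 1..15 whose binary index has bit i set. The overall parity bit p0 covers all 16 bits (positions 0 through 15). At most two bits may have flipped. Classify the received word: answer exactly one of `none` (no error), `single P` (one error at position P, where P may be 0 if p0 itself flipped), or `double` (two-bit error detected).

double

s1: b1⊕b3⊕b5⊕b7⊕b9⊕b11⊕b13⊕b15 = 1⊕1⊕1⊕1⊕0⊕0⊕0⊕1 = 1
s2: b2⊕b3⊕b6⊕b7⊕b10⊕b11⊕b14⊕b15 = 1⊕1⊕0⊕1⊕0⊕0⊕1⊕1 = 1
s4: b4⊕b5⊕b6⊕b7⊕b12⊕b13⊕b14⊕b15 = 0⊕1⊕0⊕1⊕1⊕0⊕1⊕1 = 1
s8: b8⊕b9⊕b10⊕b11⊕b12⊕b13⊕b14⊕b15 = 0⊕0⊕0⊕0⊕1⊕0⊕1⊕1 = 1
Syndrome (s8...s1) = 1111 → position 15.
Overall parity (XOR of all 16 bits, including p0): 0⊕1⊕1⊕1⊕0⊕1⊕0⊕1⊕0⊕0⊕0⊕0⊕1⊕0⊕1⊕1 = 0
Overall=0, syndrome position=15 → double-bit error detected (uncorrectable).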